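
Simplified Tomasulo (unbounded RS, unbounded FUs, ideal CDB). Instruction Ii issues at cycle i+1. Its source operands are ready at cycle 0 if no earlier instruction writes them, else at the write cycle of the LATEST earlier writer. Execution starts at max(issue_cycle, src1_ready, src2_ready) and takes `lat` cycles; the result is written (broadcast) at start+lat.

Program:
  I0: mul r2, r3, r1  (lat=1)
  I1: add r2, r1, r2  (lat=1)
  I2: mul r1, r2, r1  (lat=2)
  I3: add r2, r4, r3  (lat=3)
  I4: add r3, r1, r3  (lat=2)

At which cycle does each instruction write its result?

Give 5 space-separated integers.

I0 mul r2: issue@1 deps=(None,None) exec_start@1 write@2
I1 add r2: issue@2 deps=(None,0) exec_start@2 write@3
I2 mul r1: issue@3 deps=(1,None) exec_start@3 write@5
I3 add r2: issue@4 deps=(None,None) exec_start@4 write@7
I4 add r3: issue@5 deps=(2,None) exec_start@5 write@7

Answer: 2 3 5 7 7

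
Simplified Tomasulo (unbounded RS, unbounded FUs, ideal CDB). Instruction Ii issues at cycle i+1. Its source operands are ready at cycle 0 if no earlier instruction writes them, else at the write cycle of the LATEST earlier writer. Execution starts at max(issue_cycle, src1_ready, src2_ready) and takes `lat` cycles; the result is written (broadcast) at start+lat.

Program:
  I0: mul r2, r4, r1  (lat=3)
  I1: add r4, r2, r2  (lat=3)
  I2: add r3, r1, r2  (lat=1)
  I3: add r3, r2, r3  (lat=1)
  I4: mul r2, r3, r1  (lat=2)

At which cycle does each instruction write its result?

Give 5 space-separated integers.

Answer: 4 7 5 6 8

Derivation:
I0 mul r2: issue@1 deps=(None,None) exec_start@1 write@4
I1 add r4: issue@2 deps=(0,0) exec_start@4 write@7
I2 add r3: issue@3 deps=(None,0) exec_start@4 write@5
I3 add r3: issue@4 deps=(0,2) exec_start@5 write@6
I4 mul r2: issue@5 deps=(3,None) exec_start@6 write@8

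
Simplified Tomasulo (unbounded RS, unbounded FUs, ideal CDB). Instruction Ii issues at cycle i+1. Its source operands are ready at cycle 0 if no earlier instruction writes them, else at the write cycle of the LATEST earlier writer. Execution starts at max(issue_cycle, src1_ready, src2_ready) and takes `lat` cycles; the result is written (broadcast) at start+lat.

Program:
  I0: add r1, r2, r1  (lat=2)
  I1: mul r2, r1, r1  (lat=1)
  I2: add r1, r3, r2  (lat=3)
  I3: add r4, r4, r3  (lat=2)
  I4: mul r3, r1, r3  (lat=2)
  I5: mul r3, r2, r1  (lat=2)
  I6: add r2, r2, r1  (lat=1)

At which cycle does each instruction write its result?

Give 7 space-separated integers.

Answer: 3 4 7 6 9 9 8

Derivation:
I0 add r1: issue@1 deps=(None,None) exec_start@1 write@3
I1 mul r2: issue@2 deps=(0,0) exec_start@3 write@4
I2 add r1: issue@3 deps=(None,1) exec_start@4 write@7
I3 add r4: issue@4 deps=(None,None) exec_start@4 write@6
I4 mul r3: issue@5 deps=(2,None) exec_start@7 write@9
I5 mul r3: issue@6 deps=(1,2) exec_start@7 write@9
I6 add r2: issue@7 deps=(1,2) exec_start@7 write@8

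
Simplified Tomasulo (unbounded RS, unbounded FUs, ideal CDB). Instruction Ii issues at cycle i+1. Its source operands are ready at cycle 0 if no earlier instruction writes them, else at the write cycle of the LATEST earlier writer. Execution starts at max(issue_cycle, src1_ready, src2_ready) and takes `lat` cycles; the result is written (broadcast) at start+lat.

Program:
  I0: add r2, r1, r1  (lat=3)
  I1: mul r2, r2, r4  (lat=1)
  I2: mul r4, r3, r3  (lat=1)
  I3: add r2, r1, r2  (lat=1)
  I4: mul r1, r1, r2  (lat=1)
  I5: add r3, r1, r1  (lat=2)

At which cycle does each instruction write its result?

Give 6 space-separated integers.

Answer: 4 5 4 6 7 9

Derivation:
I0 add r2: issue@1 deps=(None,None) exec_start@1 write@4
I1 mul r2: issue@2 deps=(0,None) exec_start@4 write@5
I2 mul r4: issue@3 deps=(None,None) exec_start@3 write@4
I3 add r2: issue@4 deps=(None,1) exec_start@5 write@6
I4 mul r1: issue@5 deps=(None,3) exec_start@6 write@7
I5 add r3: issue@6 deps=(4,4) exec_start@7 write@9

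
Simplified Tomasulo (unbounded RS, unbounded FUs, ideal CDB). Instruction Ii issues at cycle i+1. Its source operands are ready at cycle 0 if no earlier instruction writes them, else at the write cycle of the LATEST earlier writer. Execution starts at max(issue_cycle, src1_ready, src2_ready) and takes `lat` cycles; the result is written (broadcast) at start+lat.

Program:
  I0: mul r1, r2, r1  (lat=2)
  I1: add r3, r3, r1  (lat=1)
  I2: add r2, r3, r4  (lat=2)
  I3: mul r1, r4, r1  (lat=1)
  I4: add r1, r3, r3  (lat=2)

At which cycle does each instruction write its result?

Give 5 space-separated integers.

Answer: 3 4 6 5 7

Derivation:
I0 mul r1: issue@1 deps=(None,None) exec_start@1 write@3
I1 add r3: issue@2 deps=(None,0) exec_start@3 write@4
I2 add r2: issue@3 deps=(1,None) exec_start@4 write@6
I3 mul r1: issue@4 deps=(None,0) exec_start@4 write@5
I4 add r1: issue@5 deps=(1,1) exec_start@5 write@7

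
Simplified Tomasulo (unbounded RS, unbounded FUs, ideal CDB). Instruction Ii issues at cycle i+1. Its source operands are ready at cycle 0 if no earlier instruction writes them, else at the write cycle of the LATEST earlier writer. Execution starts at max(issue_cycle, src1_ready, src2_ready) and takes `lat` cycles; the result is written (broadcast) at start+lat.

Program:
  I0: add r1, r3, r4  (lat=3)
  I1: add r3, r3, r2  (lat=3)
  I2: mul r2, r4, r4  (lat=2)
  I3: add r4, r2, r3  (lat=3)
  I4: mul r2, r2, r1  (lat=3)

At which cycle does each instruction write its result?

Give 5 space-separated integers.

I0 add r1: issue@1 deps=(None,None) exec_start@1 write@4
I1 add r3: issue@2 deps=(None,None) exec_start@2 write@5
I2 mul r2: issue@3 deps=(None,None) exec_start@3 write@5
I3 add r4: issue@4 deps=(2,1) exec_start@5 write@8
I4 mul r2: issue@5 deps=(2,0) exec_start@5 write@8

Answer: 4 5 5 8 8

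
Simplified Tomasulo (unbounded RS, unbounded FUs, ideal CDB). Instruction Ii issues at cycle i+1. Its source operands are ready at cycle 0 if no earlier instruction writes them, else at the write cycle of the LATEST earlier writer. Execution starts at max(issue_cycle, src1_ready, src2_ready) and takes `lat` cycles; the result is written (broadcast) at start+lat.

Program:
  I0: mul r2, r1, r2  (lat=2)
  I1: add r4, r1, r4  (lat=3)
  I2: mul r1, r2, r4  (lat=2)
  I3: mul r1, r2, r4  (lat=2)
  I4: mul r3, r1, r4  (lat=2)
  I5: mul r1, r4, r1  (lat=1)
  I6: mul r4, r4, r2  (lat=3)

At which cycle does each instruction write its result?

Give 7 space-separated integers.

I0 mul r2: issue@1 deps=(None,None) exec_start@1 write@3
I1 add r4: issue@2 deps=(None,None) exec_start@2 write@5
I2 mul r1: issue@3 deps=(0,1) exec_start@5 write@7
I3 mul r1: issue@4 deps=(0,1) exec_start@5 write@7
I4 mul r3: issue@5 deps=(3,1) exec_start@7 write@9
I5 mul r1: issue@6 deps=(1,3) exec_start@7 write@8
I6 mul r4: issue@7 deps=(1,0) exec_start@7 write@10

Answer: 3 5 7 7 9 8 10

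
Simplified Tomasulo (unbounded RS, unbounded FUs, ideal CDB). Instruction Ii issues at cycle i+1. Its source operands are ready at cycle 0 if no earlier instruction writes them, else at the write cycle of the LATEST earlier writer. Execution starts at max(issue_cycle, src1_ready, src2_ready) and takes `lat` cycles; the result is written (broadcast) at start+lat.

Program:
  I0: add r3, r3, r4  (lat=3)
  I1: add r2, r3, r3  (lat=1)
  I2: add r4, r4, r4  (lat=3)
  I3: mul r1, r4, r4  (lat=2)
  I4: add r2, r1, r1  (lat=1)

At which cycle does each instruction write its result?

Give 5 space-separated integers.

I0 add r3: issue@1 deps=(None,None) exec_start@1 write@4
I1 add r2: issue@2 deps=(0,0) exec_start@4 write@5
I2 add r4: issue@3 deps=(None,None) exec_start@3 write@6
I3 mul r1: issue@4 deps=(2,2) exec_start@6 write@8
I4 add r2: issue@5 deps=(3,3) exec_start@8 write@9

Answer: 4 5 6 8 9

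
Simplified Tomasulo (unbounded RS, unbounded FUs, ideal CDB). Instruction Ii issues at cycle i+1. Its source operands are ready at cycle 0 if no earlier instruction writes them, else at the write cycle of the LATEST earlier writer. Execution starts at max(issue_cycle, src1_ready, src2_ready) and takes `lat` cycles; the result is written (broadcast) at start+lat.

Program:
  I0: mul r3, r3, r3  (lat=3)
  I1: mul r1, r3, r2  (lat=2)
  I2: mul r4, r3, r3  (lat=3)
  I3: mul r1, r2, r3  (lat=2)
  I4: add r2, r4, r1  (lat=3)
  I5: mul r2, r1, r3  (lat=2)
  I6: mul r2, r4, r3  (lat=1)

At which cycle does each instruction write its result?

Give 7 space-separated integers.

Answer: 4 6 7 6 10 8 8

Derivation:
I0 mul r3: issue@1 deps=(None,None) exec_start@1 write@4
I1 mul r1: issue@2 deps=(0,None) exec_start@4 write@6
I2 mul r4: issue@3 deps=(0,0) exec_start@4 write@7
I3 mul r1: issue@4 deps=(None,0) exec_start@4 write@6
I4 add r2: issue@5 deps=(2,3) exec_start@7 write@10
I5 mul r2: issue@6 deps=(3,0) exec_start@6 write@8
I6 mul r2: issue@7 deps=(2,0) exec_start@7 write@8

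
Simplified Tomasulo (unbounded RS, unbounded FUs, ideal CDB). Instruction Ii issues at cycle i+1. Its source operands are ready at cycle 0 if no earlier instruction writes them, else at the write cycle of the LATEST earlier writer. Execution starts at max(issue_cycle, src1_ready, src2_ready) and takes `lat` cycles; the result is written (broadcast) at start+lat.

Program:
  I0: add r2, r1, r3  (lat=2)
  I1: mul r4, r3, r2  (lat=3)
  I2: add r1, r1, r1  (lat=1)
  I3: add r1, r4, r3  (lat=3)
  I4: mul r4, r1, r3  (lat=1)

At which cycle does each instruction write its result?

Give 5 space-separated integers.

I0 add r2: issue@1 deps=(None,None) exec_start@1 write@3
I1 mul r4: issue@2 deps=(None,0) exec_start@3 write@6
I2 add r1: issue@3 deps=(None,None) exec_start@3 write@4
I3 add r1: issue@4 deps=(1,None) exec_start@6 write@9
I4 mul r4: issue@5 deps=(3,None) exec_start@9 write@10

Answer: 3 6 4 9 10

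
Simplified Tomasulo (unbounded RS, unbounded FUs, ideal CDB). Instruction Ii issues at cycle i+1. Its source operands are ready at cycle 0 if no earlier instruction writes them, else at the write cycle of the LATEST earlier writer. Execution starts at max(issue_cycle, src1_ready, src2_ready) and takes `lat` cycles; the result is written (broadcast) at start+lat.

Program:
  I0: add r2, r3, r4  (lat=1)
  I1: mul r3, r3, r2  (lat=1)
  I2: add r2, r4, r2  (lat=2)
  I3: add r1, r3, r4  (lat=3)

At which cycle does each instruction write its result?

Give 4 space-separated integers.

Answer: 2 3 5 7

Derivation:
I0 add r2: issue@1 deps=(None,None) exec_start@1 write@2
I1 mul r3: issue@2 deps=(None,0) exec_start@2 write@3
I2 add r2: issue@3 deps=(None,0) exec_start@3 write@5
I3 add r1: issue@4 deps=(1,None) exec_start@4 write@7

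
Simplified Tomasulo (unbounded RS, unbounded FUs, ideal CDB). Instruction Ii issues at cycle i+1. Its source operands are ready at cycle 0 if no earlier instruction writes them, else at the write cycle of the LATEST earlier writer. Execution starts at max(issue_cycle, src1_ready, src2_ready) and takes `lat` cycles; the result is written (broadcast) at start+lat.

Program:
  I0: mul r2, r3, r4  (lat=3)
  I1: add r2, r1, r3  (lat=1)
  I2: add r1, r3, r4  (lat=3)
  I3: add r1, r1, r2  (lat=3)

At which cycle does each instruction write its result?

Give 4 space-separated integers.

I0 mul r2: issue@1 deps=(None,None) exec_start@1 write@4
I1 add r2: issue@2 deps=(None,None) exec_start@2 write@3
I2 add r1: issue@3 deps=(None,None) exec_start@3 write@6
I3 add r1: issue@4 deps=(2,1) exec_start@6 write@9

Answer: 4 3 6 9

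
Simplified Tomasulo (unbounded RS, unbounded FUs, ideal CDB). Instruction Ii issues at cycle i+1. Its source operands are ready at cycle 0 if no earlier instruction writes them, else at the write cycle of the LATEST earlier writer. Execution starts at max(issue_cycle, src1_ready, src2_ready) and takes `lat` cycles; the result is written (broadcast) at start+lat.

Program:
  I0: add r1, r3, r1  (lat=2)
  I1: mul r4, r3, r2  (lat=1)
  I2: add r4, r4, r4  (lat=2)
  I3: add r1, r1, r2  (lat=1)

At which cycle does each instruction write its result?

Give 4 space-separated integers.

I0 add r1: issue@1 deps=(None,None) exec_start@1 write@3
I1 mul r4: issue@2 deps=(None,None) exec_start@2 write@3
I2 add r4: issue@3 deps=(1,1) exec_start@3 write@5
I3 add r1: issue@4 deps=(0,None) exec_start@4 write@5

Answer: 3 3 5 5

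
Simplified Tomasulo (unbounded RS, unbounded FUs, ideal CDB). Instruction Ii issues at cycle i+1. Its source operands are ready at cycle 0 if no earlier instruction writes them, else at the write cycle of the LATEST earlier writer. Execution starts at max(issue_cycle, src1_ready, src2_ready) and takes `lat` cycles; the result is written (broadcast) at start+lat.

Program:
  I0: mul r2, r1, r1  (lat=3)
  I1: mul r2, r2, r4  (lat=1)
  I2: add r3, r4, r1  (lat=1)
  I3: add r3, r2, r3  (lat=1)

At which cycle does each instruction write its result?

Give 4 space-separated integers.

I0 mul r2: issue@1 deps=(None,None) exec_start@1 write@4
I1 mul r2: issue@2 deps=(0,None) exec_start@4 write@5
I2 add r3: issue@3 deps=(None,None) exec_start@3 write@4
I3 add r3: issue@4 deps=(1,2) exec_start@5 write@6

Answer: 4 5 4 6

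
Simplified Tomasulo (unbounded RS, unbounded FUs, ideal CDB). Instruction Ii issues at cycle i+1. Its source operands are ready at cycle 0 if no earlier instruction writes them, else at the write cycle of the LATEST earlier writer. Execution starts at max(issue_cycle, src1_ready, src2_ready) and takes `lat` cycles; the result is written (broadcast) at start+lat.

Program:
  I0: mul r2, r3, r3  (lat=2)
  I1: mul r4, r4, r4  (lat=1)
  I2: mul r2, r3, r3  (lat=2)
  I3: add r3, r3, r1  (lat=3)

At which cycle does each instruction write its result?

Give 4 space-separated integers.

I0 mul r2: issue@1 deps=(None,None) exec_start@1 write@3
I1 mul r4: issue@2 deps=(None,None) exec_start@2 write@3
I2 mul r2: issue@3 deps=(None,None) exec_start@3 write@5
I3 add r3: issue@4 deps=(None,None) exec_start@4 write@7

Answer: 3 3 5 7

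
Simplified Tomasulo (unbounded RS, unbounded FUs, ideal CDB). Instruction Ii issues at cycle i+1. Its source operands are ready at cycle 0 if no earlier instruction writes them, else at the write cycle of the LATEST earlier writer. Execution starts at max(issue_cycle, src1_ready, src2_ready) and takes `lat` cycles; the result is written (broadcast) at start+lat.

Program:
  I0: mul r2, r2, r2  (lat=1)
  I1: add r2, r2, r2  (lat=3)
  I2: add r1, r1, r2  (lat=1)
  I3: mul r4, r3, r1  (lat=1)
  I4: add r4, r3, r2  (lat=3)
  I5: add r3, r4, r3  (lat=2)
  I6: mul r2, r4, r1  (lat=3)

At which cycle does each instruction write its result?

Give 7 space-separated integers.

Answer: 2 5 6 7 8 10 11

Derivation:
I0 mul r2: issue@1 deps=(None,None) exec_start@1 write@2
I1 add r2: issue@2 deps=(0,0) exec_start@2 write@5
I2 add r1: issue@3 deps=(None,1) exec_start@5 write@6
I3 mul r4: issue@4 deps=(None,2) exec_start@6 write@7
I4 add r4: issue@5 deps=(None,1) exec_start@5 write@8
I5 add r3: issue@6 deps=(4,None) exec_start@8 write@10
I6 mul r2: issue@7 deps=(4,2) exec_start@8 write@11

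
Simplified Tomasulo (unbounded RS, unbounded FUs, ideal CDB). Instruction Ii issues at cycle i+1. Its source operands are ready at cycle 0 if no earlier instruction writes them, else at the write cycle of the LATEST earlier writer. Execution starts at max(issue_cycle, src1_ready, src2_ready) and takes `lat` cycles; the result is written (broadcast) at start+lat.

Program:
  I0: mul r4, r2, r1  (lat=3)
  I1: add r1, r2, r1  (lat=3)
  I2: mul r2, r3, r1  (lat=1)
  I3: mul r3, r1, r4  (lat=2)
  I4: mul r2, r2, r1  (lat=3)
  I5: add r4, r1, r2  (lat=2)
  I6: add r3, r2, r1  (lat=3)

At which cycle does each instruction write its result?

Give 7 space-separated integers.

Answer: 4 5 6 7 9 11 12

Derivation:
I0 mul r4: issue@1 deps=(None,None) exec_start@1 write@4
I1 add r1: issue@2 deps=(None,None) exec_start@2 write@5
I2 mul r2: issue@3 deps=(None,1) exec_start@5 write@6
I3 mul r3: issue@4 deps=(1,0) exec_start@5 write@7
I4 mul r2: issue@5 deps=(2,1) exec_start@6 write@9
I5 add r4: issue@6 deps=(1,4) exec_start@9 write@11
I6 add r3: issue@7 deps=(4,1) exec_start@9 write@12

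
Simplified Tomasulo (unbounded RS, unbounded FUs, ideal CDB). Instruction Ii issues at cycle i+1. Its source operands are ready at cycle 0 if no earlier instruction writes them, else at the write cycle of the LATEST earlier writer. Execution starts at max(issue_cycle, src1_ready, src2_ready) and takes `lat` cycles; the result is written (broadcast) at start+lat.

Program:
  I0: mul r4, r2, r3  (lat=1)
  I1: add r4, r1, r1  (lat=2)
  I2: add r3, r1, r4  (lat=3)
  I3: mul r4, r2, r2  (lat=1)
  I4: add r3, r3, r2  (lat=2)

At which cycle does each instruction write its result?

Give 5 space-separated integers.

I0 mul r4: issue@1 deps=(None,None) exec_start@1 write@2
I1 add r4: issue@2 deps=(None,None) exec_start@2 write@4
I2 add r3: issue@3 deps=(None,1) exec_start@4 write@7
I3 mul r4: issue@4 deps=(None,None) exec_start@4 write@5
I4 add r3: issue@5 deps=(2,None) exec_start@7 write@9

Answer: 2 4 7 5 9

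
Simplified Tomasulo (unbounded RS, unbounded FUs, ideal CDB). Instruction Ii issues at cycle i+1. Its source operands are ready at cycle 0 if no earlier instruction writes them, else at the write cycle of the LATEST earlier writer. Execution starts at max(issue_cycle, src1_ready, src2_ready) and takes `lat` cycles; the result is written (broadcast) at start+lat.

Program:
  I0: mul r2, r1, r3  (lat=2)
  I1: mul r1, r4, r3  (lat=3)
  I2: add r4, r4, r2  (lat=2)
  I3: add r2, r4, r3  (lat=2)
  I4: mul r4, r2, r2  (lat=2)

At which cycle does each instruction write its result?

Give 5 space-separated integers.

I0 mul r2: issue@1 deps=(None,None) exec_start@1 write@3
I1 mul r1: issue@2 deps=(None,None) exec_start@2 write@5
I2 add r4: issue@3 deps=(None,0) exec_start@3 write@5
I3 add r2: issue@4 deps=(2,None) exec_start@5 write@7
I4 mul r4: issue@5 deps=(3,3) exec_start@7 write@9

Answer: 3 5 5 7 9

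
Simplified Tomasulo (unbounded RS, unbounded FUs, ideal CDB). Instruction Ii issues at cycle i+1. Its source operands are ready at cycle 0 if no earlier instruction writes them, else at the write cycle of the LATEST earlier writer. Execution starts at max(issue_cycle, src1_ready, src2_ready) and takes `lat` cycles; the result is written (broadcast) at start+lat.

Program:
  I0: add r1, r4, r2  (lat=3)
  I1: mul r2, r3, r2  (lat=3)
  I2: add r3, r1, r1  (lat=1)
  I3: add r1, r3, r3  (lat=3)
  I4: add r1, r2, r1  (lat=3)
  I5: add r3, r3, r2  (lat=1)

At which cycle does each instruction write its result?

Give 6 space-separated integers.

Answer: 4 5 5 8 11 7

Derivation:
I0 add r1: issue@1 deps=(None,None) exec_start@1 write@4
I1 mul r2: issue@2 deps=(None,None) exec_start@2 write@5
I2 add r3: issue@3 deps=(0,0) exec_start@4 write@5
I3 add r1: issue@4 deps=(2,2) exec_start@5 write@8
I4 add r1: issue@5 deps=(1,3) exec_start@8 write@11
I5 add r3: issue@6 deps=(2,1) exec_start@6 write@7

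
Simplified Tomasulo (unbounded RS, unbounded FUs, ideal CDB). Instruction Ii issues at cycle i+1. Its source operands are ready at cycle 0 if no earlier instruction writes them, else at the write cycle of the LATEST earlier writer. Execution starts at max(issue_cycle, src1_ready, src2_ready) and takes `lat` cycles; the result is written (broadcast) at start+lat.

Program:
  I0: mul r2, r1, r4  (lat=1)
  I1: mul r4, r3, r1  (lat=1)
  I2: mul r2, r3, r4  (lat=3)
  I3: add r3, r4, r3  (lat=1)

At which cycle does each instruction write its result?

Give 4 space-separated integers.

Answer: 2 3 6 5

Derivation:
I0 mul r2: issue@1 deps=(None,None) exec_start@1 write@2
I1 mul r4: issue@2 deps=(None,None) exec_start@2 write@3
I2 mul r2: issue@3 deps=(None,1) exec_start@3 write@6
I3 add r3: issue@4 deps=(1,None) exec_start@4 write@5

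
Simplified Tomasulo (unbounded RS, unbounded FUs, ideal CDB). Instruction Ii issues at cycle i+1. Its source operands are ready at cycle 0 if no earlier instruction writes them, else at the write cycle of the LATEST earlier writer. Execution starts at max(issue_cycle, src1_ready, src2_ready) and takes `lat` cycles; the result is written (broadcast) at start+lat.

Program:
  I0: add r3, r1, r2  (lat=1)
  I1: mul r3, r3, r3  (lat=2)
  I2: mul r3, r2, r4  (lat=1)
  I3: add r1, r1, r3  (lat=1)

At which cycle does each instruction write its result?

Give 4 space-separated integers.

I0 add r3: issue@1 deps=(None,None) exec_start@1 write@2
I1 mul r3: issue@2 deps=(0,0) exec_start@2 write@4
I2 mul r3: issue@3 deps=(None,None) exec_start@3 write@4
I3 add r1: issue@4 deps=(None,2) exec_start@4 write@5

Answer: 2 4 4 5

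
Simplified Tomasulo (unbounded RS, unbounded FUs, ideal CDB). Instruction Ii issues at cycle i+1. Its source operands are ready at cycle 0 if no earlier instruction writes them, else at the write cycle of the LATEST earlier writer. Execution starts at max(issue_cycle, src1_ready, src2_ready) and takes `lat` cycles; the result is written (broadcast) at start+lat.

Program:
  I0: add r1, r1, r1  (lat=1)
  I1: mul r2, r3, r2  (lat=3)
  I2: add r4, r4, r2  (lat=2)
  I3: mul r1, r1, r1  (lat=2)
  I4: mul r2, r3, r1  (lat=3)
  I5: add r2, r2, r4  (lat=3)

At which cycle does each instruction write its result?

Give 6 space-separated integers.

I0 add r1: issue@1 deps=(None,None) exec_start@1 write@2
I1 mul r2: issue@2 deps=(None,None) exec_start@2 write@5
I2 add r4: issue@3 deps=(None,1) exec_start@5 write@7
I3 mul r1: issue@4 deps=(0,0) exec_start@4 write@6
I4 mul r2: issue@5 deps=(None,3) exec_start@6 write@9
I5 add r2: issue@6 deps=(4,2) exec_start@9 write@12

Answer: 2 5 7 6 9 12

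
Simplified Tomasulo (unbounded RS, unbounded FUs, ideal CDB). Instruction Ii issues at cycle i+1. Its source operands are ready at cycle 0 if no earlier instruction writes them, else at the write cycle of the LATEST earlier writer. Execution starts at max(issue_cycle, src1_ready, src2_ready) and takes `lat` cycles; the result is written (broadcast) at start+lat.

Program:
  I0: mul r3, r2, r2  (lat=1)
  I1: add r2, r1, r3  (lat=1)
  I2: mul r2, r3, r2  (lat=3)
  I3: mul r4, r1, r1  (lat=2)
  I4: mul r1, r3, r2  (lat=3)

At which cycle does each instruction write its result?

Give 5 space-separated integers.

I0 mul r3: issue@1 deps=(None,None) exec_start@1 write@2
I1 add r2: issue@2 deps=(None,0) exec_start@2 write@3
I2 mul r2: issue@3 deps=(0,1) exec_start@3 write@6
I3 mul r4: issue@4 deps=(None,None) exec_start@4 write@6
I4 mul r1: issue@5 deps=(0,2) exec_start@6 write@9

Answer: 2 3 6 6 9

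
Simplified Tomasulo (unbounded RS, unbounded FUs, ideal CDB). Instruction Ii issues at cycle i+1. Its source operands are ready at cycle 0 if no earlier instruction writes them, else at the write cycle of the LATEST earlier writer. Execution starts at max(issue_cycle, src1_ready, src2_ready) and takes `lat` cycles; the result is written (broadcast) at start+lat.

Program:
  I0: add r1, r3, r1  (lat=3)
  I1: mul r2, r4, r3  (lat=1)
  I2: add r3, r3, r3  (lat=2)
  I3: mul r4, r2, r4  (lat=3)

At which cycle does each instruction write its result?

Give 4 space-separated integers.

I0 add r1: issue@1 deps=(None,None) exec_start@1 write@4
I1 mul r2: issue@2 deps=(None,None) exec_start@2 write@3
I2 add r3: issue@3 deps=(None,None) exec_start@3 write@5
I3 mul r4: issue@4 deps=(1,None) exec_start@4 write@7

Answer: 4 3 5 7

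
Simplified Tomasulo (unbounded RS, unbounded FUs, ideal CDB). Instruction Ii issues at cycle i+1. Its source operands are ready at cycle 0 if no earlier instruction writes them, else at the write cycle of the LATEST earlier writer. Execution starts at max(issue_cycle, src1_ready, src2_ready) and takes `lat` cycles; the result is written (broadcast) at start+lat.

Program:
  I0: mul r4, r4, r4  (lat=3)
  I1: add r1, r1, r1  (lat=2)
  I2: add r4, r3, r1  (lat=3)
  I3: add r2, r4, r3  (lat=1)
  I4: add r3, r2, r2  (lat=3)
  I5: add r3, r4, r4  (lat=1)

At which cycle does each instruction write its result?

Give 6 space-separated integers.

Answer: 4 4 7 8 11 8

Derivation:
I0 mul r4: issue@1 deps=(None,None) exec_start@1 write@4
I1 add r1: issue@2 deps=(None,None) exec_start@2 write@4
I2 add r4: issue@3 deps=(None,1) exec_start@4 write@7
I3 add r2: issue@4 deps=(2,None) exec_start@7 write@8
I4 add r3: issue@5 deps=(3,3) exec_start@8 write@11
I5 add r3: issue@6 deps=(2,2) exec_start@7 write@8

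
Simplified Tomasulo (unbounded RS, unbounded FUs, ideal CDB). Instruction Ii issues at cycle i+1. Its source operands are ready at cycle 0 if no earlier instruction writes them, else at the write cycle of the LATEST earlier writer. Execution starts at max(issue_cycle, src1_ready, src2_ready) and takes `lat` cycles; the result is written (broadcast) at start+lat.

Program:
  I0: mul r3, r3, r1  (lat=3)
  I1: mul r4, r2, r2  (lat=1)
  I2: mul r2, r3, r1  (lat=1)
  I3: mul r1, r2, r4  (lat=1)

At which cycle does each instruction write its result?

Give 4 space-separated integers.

I0 mul r3: issue@1 deps=(None,None) exec_start@1 write@4
I1 mul r4: issue@2 deps=(None,None) exec_start@2 write@3
I2 mul r2: issue@3 deps=(0,None) exec_start@4 write@5
I3 mul r1: issue@4 deps=(2,1) exec_start@5 write@6

Answer: 4 3 5 6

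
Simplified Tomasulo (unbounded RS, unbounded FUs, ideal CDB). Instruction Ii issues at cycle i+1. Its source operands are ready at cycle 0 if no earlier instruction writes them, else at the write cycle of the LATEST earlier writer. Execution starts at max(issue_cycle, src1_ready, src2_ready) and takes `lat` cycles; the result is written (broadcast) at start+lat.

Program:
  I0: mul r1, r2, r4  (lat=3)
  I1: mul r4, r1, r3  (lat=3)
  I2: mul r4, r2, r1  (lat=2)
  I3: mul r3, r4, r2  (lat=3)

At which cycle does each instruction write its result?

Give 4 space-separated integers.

I0 mul r1: issue@1 deps=(None,None) exec_start@1 write@4
I1 mul r4: issue@2 deps=(0,None) exec_start@4 write@7
I2 mul r4: issue@3 deps=(None,0) exec_start@4 write@6
I3 mul r3: issue@4 deps=(2,None) exec_start@6 write@9

Answer: 4 7 6 9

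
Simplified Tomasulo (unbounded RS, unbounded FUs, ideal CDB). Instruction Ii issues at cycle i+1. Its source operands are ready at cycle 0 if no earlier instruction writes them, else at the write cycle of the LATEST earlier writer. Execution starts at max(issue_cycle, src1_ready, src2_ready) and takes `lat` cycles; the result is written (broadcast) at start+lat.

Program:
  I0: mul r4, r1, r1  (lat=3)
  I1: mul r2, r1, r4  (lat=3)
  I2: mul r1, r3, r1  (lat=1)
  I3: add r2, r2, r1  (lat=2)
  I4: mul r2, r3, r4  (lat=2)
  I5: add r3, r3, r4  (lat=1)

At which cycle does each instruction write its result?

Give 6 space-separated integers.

Answer: 4 7 4 9 7 7

Derivation:
I0 mul r4: issue@1 deps=(None,None) exec_start@1 write@4
I1 mul r2: issue@2 deps=(None,0) exec_start@4 write@7
I2 mul r1: issue@3 deps=(None,None) exec_start@3 write@4
I3 add r2: issue@4 deps=(1,2) exec_start@7 write@9
I4 mul r2: issue@5 deps=(None,0) exec_start@5 write@7
I5 add r3: issue@6 deps=(None,0) exec_start@6 write@7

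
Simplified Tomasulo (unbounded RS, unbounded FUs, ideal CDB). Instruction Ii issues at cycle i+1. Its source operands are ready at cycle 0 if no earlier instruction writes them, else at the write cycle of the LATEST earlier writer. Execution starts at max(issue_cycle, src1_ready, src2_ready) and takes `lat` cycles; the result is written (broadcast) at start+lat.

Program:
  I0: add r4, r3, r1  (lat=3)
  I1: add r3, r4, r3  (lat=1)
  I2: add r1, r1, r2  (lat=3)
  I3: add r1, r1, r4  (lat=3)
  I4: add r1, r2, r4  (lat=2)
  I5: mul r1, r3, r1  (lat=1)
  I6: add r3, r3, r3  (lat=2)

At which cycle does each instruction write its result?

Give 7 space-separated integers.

I0 add r4: issue@1 deps=(None,None) exec_start@1 write@4
I1 add r3: issue@2 deps=(0,None) exec_start@4 write@5
I2 add r1: issue@3 deps=(None,None) exec_start@3 write@6
I3 add r1: issue@4 deps=(2,0) exec_start@6 write@9
I4 add r1: issue@5 deps=(None,0) exec_start@5 write@7
I5 mul r1: issue@6 deps=(1,4) exec_start@7 write@8
I6 add r3: issue@7 deps=(1,1) exec_start@7 write@9

Answer: 4 5 6 9 7 8 9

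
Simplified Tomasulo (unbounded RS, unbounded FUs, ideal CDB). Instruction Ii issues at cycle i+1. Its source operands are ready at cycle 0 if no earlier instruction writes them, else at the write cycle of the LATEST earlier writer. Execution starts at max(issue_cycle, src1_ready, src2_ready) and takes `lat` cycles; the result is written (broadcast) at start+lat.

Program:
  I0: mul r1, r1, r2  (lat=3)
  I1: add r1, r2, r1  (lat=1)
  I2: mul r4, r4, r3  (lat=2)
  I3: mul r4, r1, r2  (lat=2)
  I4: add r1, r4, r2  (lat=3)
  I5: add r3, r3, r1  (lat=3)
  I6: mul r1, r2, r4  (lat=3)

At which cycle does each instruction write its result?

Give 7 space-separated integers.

I0 mul r1: issue@1 deps=(None,None) exec_start@1 write@4
I1 add r1: issue@2 deps=(None,0) exec_start@4 write@5
I2 mul r4: issue@3 deps=(None,None) exec_start@3 write@5
I3 mul r4: issue@4 deps=(1,None) exec_start@5 write@7
I4 add r1: issue@5 deps=(3,None) exec_start@7 write@10
I5 add r3: issue@6 deps=(None,4) exec_start@10 write@13
I6 mul r1: issue@7 deps=(None,3) exec_start@7 write@10

Answer: 4 5 5 7 10 13 10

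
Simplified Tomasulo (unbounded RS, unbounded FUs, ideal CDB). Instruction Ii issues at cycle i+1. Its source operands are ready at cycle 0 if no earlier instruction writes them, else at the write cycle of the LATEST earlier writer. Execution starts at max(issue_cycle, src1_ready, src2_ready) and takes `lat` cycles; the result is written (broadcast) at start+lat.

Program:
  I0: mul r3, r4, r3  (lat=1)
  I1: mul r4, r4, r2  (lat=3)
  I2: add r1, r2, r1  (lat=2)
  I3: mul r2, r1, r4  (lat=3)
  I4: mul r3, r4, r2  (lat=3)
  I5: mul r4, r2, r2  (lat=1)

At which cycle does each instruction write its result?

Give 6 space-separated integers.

Answer: 2 5 5 8 11 9

Derivation:
I0 mul r3: issue@1 deps=(None,None) exec_start@1 write@2
I1 mul r4: issue@2 deps=(None,None) exec_start@2 write@5
I2 add r1: issue@3 deps=(None,None) exec_start@3 write@5
I3 mul r2: issue@4 deps=(2,1) exec_start@5 write@8
I4 mul r3: issue@5 deps=(1,3) exec_start@8 write@11
I5 mul r4: issue@6 deps=(3,3) exec_start@8 write@9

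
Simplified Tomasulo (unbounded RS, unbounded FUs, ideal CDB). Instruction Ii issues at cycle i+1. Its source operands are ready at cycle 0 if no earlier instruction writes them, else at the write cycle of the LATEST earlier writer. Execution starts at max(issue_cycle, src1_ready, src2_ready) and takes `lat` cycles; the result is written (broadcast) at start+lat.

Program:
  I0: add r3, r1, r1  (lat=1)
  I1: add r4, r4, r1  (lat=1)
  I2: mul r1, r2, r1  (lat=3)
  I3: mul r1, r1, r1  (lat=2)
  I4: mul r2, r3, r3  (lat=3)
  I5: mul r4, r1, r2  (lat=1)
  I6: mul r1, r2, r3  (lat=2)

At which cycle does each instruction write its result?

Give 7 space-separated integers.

I0 add r3: issue@1 deps=(None,None) exec_start@1 write@2
I1 add r4: issue@2 deps=(None,None) exec_start@2 write@3
I2 mul r1: issue@3 deps=(None,None) exec_start@3 write@6
I3 mul r1: issue@4 deps=(2,2) exec_start@6 write@8
I4 mul r2: issue@5 deps=(0,0) exec_start@5 write@8
I5 mul r4: issue@6 deps=(3,4) exec_start@8 write@9
I6 mul r1: issue@7 deps=(4,0) exec_start@8 write@10

Answer: 2 3 6 8 8 9 10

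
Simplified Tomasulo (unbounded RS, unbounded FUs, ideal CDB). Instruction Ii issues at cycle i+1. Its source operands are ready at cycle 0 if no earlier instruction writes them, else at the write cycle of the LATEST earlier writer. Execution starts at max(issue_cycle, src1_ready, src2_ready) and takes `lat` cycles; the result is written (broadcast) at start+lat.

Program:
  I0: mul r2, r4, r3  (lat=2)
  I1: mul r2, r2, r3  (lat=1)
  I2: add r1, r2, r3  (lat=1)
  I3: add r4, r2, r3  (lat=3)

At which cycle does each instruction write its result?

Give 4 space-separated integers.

I0 mul r2: issue@1 deps=(None,None) exec_start@1 write@3
I1 mul r2: issue@2 deps=(0,None) exec_start@3 write@4
I2 add r1: issue@3 deps=(1,None) exec_start@4 write@5
I3 add r4: issue@4 deps=(1,None) exec_start@4 write@7

Answer: 3 4 5 7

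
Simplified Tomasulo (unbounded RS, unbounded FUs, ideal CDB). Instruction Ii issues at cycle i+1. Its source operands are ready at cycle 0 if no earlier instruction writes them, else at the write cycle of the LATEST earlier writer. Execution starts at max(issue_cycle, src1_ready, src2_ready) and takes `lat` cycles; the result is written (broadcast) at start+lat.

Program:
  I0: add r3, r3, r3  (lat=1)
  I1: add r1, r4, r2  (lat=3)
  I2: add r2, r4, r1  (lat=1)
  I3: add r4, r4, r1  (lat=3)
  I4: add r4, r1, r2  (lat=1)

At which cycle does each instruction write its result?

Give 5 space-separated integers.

Answer: 2 5 6 8 7

Derivation:
I0 add r3: issue@1 deps=(None,None) exec_start@1 write@2
I1 add r1: issue@2 deps=(None,None) exec_start@2 write@5
I2 add r2: issue@3 deps=(None,1) exec_start@5 write@6
I3 add r4: issue@4 deps=(None,1) exec_start@5 write@8
I4 add r4: issue@5 deps=(1,2) exec_start@6 write@7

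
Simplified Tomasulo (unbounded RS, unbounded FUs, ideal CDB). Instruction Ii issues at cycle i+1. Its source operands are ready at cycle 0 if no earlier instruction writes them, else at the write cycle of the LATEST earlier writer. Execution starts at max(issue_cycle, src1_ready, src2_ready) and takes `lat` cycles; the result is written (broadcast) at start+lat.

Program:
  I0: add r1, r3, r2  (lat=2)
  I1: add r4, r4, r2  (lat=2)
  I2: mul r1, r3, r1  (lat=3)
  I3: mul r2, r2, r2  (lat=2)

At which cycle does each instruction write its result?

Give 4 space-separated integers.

Answer: 3 4 6 6

Derivation:
I0 add r1: issue@1 deps=(None,None) exec_start@1 write@3
I1 add r4: issue@2 deps=(None,None) exec_start@2 write@4
I2 mul r1: issue@3 deps=(None,0) exec_start@3 write@6
I3 mul r2: issue@4 deps=(None,None) exec_start@4 write@6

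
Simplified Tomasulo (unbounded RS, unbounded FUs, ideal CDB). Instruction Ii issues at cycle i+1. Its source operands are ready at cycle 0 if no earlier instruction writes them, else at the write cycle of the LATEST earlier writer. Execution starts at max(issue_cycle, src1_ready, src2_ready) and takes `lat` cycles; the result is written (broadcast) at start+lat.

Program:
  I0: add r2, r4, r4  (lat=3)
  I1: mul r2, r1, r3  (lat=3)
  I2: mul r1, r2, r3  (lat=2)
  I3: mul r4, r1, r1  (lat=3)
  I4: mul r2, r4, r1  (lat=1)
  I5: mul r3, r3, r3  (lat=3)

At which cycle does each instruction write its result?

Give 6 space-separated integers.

Answer: 4 5 7 10 11 9

Derivation:
I0 add r2: issue@1 deps=(None,None) exec_start@1 write@4
I1 mul r2: issue@2 deps=(None,None) exec_start@2 write@5
I2 mul r1: issue@3 deps=(1,None) exec_start@5 write@7
I3 mul r4: issue@4 deps=(2,2) exec_start@7 write@10
I4 mul r2: issue@5 deps=(3,2) exec_start@10 write@11
I5 mul r3: issue@6 deps=(None,None) exec_start@6 write@9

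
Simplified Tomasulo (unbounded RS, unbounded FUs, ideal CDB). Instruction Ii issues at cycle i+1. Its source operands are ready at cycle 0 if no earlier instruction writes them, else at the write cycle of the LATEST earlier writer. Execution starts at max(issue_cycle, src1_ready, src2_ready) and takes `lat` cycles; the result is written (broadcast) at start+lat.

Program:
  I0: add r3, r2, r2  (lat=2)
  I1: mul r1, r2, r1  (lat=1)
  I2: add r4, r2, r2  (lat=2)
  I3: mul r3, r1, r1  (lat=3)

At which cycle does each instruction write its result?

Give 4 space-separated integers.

I0 add r3: issue@1 deps=(None,None) exec_start@1 write@3
I1 mul r1: issue@2 deps=(None,None) exec_start@2 write@3
I2 add r4: issue@3 deps=(None,None) exec_start@3 write@5
I3 mul r3: issue@4 deps=(1,1) exec_start@4 write@7

Answer: 3 3 5 7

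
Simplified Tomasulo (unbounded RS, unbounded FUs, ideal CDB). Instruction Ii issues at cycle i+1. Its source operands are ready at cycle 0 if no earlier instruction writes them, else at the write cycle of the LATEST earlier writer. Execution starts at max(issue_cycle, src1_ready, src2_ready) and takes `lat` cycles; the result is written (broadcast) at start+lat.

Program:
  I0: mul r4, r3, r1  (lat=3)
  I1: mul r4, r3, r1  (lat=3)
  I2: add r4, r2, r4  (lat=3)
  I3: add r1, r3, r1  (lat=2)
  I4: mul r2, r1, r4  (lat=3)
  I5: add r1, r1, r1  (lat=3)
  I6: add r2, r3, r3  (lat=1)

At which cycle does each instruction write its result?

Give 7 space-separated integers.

Answer: 4 5 8 6 11 9 8

Derivation:
I0 mul r4: issue@1 deps=(None,None) exec_start@1 write@4
I1 mul r4: issue@2 deps=(None,None) exec_start@2 write@5
I2 add r4: issue@3 deps=(None,1) exec_start@5 write@8
I3 add r1: issue@4 deps=(None,None) exec_start@4 write@6
I4 mul r2: issue@5 deps=(3,2) exec_start@8 write@11
I5 add r1: issue@6 deps=(3,3) exec_start@6 write@9
I6 add r2: issue@7 deps=(None,None) exec_start@7 write@8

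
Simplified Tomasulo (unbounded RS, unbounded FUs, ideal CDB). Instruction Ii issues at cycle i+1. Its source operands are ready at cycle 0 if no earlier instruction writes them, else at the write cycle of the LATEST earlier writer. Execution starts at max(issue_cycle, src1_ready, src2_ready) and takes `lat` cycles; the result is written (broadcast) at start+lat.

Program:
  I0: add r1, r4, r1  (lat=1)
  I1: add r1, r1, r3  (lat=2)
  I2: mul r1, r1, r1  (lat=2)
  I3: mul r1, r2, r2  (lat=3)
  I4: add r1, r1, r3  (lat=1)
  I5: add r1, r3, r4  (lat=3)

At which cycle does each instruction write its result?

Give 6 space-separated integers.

Answer: 2 4 6 7 8 9

Derivation:
I0 add r1: issue@1 deps=(None,None) exec_start@1 write@2
I1 add r1: issue@2 deps=(0,None) exec_start@2 write@4
I2 mul r1: issue@3 deps=(1,1) exec_start@4 write@6
I3 mul r1: issue@4 deps=(None,None) exec_start@4 write@7
I4 add r1: issue@5 deps=(3,None) exec_start@7 write@8
I5 add r1: issue@6 deps=(None,None) exec_start@6 write@9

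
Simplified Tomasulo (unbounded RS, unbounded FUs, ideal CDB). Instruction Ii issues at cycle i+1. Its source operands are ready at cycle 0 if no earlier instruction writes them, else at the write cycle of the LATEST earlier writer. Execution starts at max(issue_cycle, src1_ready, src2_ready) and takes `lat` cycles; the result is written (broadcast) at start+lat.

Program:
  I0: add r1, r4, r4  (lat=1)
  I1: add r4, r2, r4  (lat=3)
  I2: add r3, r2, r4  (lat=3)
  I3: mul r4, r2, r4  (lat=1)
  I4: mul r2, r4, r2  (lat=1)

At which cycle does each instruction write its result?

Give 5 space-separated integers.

Answer: 2 5 8 6 7

Derivation:
I0 add r1: issue@1 deps=(None,None) exec_start@1 write@2
I1 add r4: issue@2 deps=(None,None) exec_start@2 write@5
I2 add r3: issue@3 deps=(None,1) exec_start@5 write@8
I3 mul r4: issue@4 deps=(None,1) exec_start@5 write@6
I4 mul r2: issue@5 deps=(3,None) exec_start@6 write@7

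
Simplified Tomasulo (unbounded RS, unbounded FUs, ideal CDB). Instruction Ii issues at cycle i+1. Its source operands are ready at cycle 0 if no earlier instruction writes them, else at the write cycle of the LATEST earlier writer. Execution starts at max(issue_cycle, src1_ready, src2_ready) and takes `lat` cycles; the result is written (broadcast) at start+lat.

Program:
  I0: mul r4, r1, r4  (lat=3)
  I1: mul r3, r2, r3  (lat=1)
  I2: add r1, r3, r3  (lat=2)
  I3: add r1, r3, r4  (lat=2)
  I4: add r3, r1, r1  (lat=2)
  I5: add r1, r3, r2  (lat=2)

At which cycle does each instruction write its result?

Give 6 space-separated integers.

Answer: 4 3 5 6 8 10

Derivation:
I0 mul r4: issue@1 deps=(None,None) exec_start@1 write@4
I1 mul r3: issue@2 deps=(None,None) exec_start@2 write@3
I2 add r1: issue@3 deps=(1,1) exec_start@3 write@5
I3 add r1: issue@4 deps=(1,0) exec_start@4 write@6
I4 add r3: issue@5 deps=(3,3) exec_start@6 write@8
I5 add r1: issue@6 deps=(4,None) exec_start@8 write@10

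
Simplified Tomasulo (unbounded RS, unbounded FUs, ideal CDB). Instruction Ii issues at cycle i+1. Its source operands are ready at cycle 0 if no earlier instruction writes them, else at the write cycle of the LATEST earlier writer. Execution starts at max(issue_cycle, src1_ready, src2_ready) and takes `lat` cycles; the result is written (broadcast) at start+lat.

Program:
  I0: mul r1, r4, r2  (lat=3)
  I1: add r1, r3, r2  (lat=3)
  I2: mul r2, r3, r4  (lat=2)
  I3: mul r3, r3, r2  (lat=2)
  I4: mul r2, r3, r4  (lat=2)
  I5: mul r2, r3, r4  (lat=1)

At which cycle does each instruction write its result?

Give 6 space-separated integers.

Answer: 4 5 5 7 9 8

Derivation:
I0 mul r1: issue@1 deps=(None,None) exec_start@1 write@4
I1 add r1: issue@2 deps=(None,None) exec_start@2 write@5
I2 mul r2: issue@3 deps=(None,None) exec_start@3 write@5
I3 mul r3: issue@4 deps=(None,2) exec_start@5 write@7
I4 mul r2: issue@5 deps=(3,None) exec_start@7 write@9
I5 mul r2: issue@6 deps=(3,None) exec_start@7 write@8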